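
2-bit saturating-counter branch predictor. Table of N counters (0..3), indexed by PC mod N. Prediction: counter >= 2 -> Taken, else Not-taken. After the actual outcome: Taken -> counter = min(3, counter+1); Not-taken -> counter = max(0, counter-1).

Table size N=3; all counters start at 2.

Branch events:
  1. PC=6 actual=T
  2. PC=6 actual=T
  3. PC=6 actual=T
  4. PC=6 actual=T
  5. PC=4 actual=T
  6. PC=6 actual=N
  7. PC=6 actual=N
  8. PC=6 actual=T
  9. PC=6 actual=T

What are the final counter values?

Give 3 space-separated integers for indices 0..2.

Answer: 3 3 2

Derivation:
Ev 1: PC=6 idx=0 pred=T actual=T -> ctr[0]=3
Ev 2: PC=6 idx=0 pred=T actual=T -> ctr[0]=3
Ev 3: PC=6 idx=0 pred=T actual=T -> ctr[0]=3
Ev 4: PC=6 idx=0 pred=T actual=T -> ctr[0]=3
Ev 5: PC=4 idx=1 pred=T actual=T -> ctr[1]=3
Ev 6: PC=6 idx=0 pred=T actual=N -> ctr[0]=2
Ev 7: PC=6 idx=0 pred=T actual=N -> ctr[0]=1
Ev 8: PC=6 idx=0 pred=N actual=T -> ctr[0]=2
Ev 9: PC=6 idx=0 pred=T actual=T -> ctr[0]=3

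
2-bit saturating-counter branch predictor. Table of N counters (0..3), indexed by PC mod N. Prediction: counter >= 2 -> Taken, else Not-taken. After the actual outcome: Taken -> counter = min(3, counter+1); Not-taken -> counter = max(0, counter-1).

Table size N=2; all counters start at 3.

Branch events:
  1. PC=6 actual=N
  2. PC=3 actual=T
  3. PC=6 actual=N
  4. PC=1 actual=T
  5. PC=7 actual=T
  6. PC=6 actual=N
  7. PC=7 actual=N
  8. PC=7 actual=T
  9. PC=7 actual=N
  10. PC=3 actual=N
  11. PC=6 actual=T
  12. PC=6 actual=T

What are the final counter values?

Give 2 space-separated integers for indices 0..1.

Answer: 2 1

Derivation:
Ev 1: PC=6 idx=0 pred=T actual=N -> ctr[0]=2
Ev 2: PC=3 idx=1 pred=T actual=T -> ctr[1]=3
Ev 3: PC=6 idx=0 pred=T actual=N -> ctr[0]=1
Ev 4: PC=1 idx=1 pred=T actual=T -> ctr[1]=3
Ev 5: PC=7 idx=1 pred=T actual=T -> ctr[1]=3
Ev 6: PC=6 idx=0 pred=N actual=N -> ctr[0]=0
Ev 7: PC=7 idx=1 pred=T actual=N -> ctr[1]=2
Ev 8: PC=7 idx=1 pred=T actual=T -> ctr[1]=3
Ev 9: PC=7 idx=1 pred=T actual=N -> ctr[1]=2
Ev 10: PC=3 idx=1 pred=T actual=N -> ctr[1]=1
Ev 11: PC=6 idx=0 pred=N actual=T -> ctr[0]=1
Ev 12: PC=6 idx=0 pred=N actual=T -> ctr[0]=2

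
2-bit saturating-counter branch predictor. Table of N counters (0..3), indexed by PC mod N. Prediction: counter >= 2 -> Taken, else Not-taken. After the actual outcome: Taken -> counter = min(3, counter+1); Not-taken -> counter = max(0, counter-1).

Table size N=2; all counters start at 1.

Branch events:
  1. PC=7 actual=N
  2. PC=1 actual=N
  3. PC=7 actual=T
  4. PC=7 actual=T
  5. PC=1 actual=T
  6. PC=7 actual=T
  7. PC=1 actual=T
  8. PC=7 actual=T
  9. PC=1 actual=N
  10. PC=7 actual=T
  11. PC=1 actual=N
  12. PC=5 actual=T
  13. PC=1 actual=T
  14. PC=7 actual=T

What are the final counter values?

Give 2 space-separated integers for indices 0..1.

Ev 1: PC=7 idx=1 pred=N actual=N -> ctr[1]=0
Ev 2: PC=1 idx=1 pred=N actual=N -> ctr[1]=0
Ev 3: PC=7 idx=1 pred=N actual=T -> ctr[1]=1
Ev 4: PC=7 idx=1 pred=N actual=T -> ctr[1]=2
Ev 5: PC=1 idx=1 pred=T actual=T -> ctr[1]=3
Ev 6: PC=7 idx=1 pred=T actual=T -> ctr[1]=3
Ev 7: PC=1 idx=1 pred=T actual=T -> ctr[1]=3
Ev 8: PC=7 idx=1 pred=T actual=T -> ctr[1]=3
Ev 9: PC=1 idx=1 pred=T actual=N -> ctr[1]=2
Ev 10: PC=7 idx=1 pred=T actual=T -> ctr[1]=3
Ev 11: PC=1 idx=1 pred=T actual=N -> ctr[1]=2
Ev 12: PC=5 idx=1 pred=T actual=T -> ctr[1]=3
Ev 13: PC=1 idx=1 pred=T actual=T -> ctr[1]=3
Ev 14: PC=7 idx=1 pred=T actual=T -> ctr[1]=3

Answer: 1 3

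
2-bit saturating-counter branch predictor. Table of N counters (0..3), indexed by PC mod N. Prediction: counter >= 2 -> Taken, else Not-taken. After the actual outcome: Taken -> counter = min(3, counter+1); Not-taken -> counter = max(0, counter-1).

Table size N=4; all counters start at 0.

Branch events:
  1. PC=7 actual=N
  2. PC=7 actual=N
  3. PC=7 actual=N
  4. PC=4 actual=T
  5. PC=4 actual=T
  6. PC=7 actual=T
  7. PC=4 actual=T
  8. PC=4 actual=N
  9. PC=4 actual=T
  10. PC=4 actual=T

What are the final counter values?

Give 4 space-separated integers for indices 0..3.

Answer: 3 0 0 1

Derivation:
Ev 1: PC=7 idx=3 pred=N actual=N -> ctr[3]=0
Ev 2: PC=7 idx=3 pred=N actual=N -> ctr[3]=0
Ev 3: PC=7 idx=3 pred=N actual=N -> ctr[3]=0
Ev 4: PC=4 idx=0 pred=N actual=T -> ctr[0]=1
Ev 5: PC=4 idx=0 pred=N actual=T -> ctr[0]=2
Ev 6: PC=7 idx=3 pred=N actual=T -> ctr[3]=1
Ev 7: PC=4 idx=0 pred=T actual=T -> ctr[0]=3
Ev 8: PC=4 idx=0 pred=T actual=N -> ctr[0]=2
Ev 9: PC=4 idx=0 pred=T actual=T -> ctr[0]=3
Ev 10: PC=4 idx=0 pred=T actual=T -> ctr[0]=3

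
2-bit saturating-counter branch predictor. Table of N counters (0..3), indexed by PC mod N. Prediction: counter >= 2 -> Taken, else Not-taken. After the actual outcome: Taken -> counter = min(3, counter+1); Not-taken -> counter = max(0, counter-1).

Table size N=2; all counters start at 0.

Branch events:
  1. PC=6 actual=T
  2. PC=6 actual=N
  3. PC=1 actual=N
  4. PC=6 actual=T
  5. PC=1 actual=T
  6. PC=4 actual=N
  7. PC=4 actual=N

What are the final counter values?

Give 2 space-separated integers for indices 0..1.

Ev 1: PC=6 idx=0 pred=N actual=T -> ctr[0]=1
Ev 2: PC=6 idx=0 pred=N actual=N -> ctr[0]=0
Ev 3: PC=1 idx=1 pred=N actual=N -> ctr[1]=0
Ev 4: PC=6 idx=0 pred=N actual=T -> ctr[0]=1
Ev 5: PC=1 idx=1 pred=N actual=T -> ctr[1]=1
Ev 6: PC=4 idx=0 pred=N actual=N -> ctr[0]=0
Ev 7: PC=4 idx=0 pred=N actual=N -> ctr[0]=0

Answer: 0 1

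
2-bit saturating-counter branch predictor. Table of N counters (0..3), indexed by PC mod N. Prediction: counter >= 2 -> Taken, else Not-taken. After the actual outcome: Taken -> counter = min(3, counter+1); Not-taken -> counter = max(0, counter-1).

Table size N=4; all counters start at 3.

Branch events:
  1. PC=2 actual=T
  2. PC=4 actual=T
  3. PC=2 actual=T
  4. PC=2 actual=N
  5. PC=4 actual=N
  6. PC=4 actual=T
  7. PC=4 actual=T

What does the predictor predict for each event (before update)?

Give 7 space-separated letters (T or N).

Ev 1: PC=2 idx=2 pred=T actual=T -> ctr[2]=3
Ev 2: PC=4 idx=0 pred=T actual=T -> ctr[0]=3
Ev 3: PC=2 idx=2 pred=T actual=T -> ctr[2]=3
Ev 4: PC=2 idx=2 pred=T actual=N -> ctr[2]=2
Ev 5: PC=4 idx=0 pred=T actual=N -> ctr[0]=2
Ev 6: PC=4 idx=0 pred=T actual=T -> ctr[0]=3
Ev 7: PC=4 idx=0 pred=T actual=T -> ctr[0]=3

Answer: T T T T T T T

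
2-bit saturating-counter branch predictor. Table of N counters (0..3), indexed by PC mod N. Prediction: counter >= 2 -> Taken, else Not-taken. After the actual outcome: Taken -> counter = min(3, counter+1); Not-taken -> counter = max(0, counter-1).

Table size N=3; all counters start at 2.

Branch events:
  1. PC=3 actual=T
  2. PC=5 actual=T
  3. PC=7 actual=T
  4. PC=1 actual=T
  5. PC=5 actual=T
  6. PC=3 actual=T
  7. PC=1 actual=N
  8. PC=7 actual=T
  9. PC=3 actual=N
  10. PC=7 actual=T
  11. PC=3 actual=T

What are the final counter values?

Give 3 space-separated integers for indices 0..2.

Answer: 3 3 3

Derivation:
Ev 1: PC=3 idx=0 pred=T actual=T -> ctr[0]=3
Ev 2: PC=5 idx=2 pred=T actual=T -> ctr[2]=3
Ev 3: PC=7 idx=1 pred=T actual=T -> ctr[1]=3
Ev 4: PC=1 idx=1 pred=T actual=T -> ctr[1]=3
Ev 5: PC=5 idx=2 pred=T actual=T -> ctr[2]=3
Ev 6: PC=3 idx=0 pred=T actual=T -> ctr[0]=3
Ev 7: PC=1 idx=1 pred=T actual=N -> ctr[1]=2
Ev 8: PC=7 idx=1 pred=T actual=T -> ctr[1]=3
Ev 9: PC=3 idx=0 pred=T actual=N -> ctr[0]=2
Ev 10: PC=7 idx=1 pred=T actual=T -> ctr[1]=3
Ev 11: PC=3 idx=0 pred=T actual=T -> ctr[0]=3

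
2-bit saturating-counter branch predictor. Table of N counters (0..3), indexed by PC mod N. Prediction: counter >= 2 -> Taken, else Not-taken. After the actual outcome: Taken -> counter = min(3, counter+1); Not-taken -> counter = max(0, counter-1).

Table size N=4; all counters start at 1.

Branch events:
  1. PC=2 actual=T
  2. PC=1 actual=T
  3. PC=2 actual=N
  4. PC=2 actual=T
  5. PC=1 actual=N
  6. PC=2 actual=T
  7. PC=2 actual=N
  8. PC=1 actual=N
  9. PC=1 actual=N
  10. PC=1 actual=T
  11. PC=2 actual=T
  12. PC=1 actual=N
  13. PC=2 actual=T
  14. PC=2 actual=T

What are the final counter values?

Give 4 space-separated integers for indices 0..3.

Ev 1: PC=2 idx=2 pred=N actual=T -> ctr[2]=2
Ev 2: PC=1 idx=1 pred=N actual=T -> ctr[1]=2
Ev 3: PC=2 idx=2 pred=T actual=N -> ctr[2]=1
Ev 4: PC=2 idx=2 pred=N actual=T -> ctr[2]=2
Ev 5: PC=1 idx=1 pred=T actual=N -> ctr[1]=1
Ev 6: PC=2 idx=2 pred=T actual=T -> ctr[2]=3
Ev 7: PC=2 idx=2 pred=T actual=N -> ctr[2]=2
Ev 8: PC=1 idx=1 pred=N actual=N -> ctr[1]=0
Ev 9: PC=1 idx=1 pred=N actual=N -> ctr[1]=0
Ev 10: PC=1 idx=1 pred=N actual=T -> ctr[1]=1
Ev 11: PC=2 idx=2 pred=T actual=T -> ctr[2]=3
Ev 12: PC=1 idx=1 pred=N actual=N -> ctr[1]=0
Ev 13: PC=2 idx=2 pred=T actual=T -> ctr[2]=3
Ev 14: PC=2 idx=2 pred=T actual=T -> ctr[2]=3

Answer: 1 0 3 1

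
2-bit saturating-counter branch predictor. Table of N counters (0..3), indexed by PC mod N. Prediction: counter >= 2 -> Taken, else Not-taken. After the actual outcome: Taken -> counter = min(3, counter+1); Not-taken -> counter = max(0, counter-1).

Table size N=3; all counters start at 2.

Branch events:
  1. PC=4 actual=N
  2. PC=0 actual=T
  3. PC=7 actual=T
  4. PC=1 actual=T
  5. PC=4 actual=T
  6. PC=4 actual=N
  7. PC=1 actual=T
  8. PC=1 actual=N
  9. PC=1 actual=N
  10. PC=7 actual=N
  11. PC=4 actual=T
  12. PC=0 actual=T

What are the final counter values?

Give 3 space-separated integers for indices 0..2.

Ev 1: PC=4 idx=1 pred=T actual=N -> ctr[1]=1
Ev 2: PC=0 idx=0 pred=T actual=T -> ctr[0]=3
Ev 3: PC=7 idx=1 pred=N actual=T -> ctr[1]=2
Ev 4: PC=1 idx=1 pred=T actual=T -> ctr[1]=3
Ev 5: PC=4 idx=1 pred=T actual=T -> ctr[1]=3
Ev 6: PC=4 idx=1 pred=T actual=N -> ctr[1]=2
Ev 7: PC=1 idx=1 pred=T actual=T -> ctr[1]=3
Ev 8: PC=1 idx=1 pred=T actual=N -> ctr[1]=2
Ev 9: PC=1 idx=1 pred=T actual=N -> ctr[1]=1
Ev 10: PC=7 idx=1 pred=N actual=N -> ctr[1]=0
Ev 11: PC=4 idx=1 pred=N actual=T -> ctr[1]=1
Ev 12: PC=0 idx=0 pred=T actual=T -> ctr[0]=3

Answer: 3 1 2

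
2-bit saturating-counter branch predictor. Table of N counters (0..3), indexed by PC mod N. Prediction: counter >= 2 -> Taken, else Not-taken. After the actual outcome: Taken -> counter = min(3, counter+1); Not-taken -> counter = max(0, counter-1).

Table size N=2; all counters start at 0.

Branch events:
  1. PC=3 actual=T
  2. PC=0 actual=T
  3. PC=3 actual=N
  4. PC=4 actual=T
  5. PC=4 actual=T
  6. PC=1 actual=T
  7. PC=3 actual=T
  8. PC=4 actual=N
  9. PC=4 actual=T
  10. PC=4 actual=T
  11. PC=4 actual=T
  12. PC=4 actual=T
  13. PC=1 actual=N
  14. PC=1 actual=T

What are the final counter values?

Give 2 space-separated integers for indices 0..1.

Ev 1: PC=3 idx=1 pred=N actual=T -> ctr[1]=1
Ev 2: PC=0 idx=0 pred=N actual=T -> ctr[0]=1
Ev 3: PC=3 idx=1 pred=N actual=N -> ctr[1]=0
Ev 4: PC=4 idx=0 pred=N actual=T -> ctr[0]=2
Ev 5: PC=4 idx=0 pred=T actual=T -> ctr[0]=3
Ev 6: PC=1 idx=1 pred=N actual=T -> ctr[1]=1
Ev 7: PC=3 idx=1 pred=N actual=T -> ctr[1]=2
Ev 8: PC=4 idx=0 pred=T actual=N -> ctr[0]=2
Ev 9: PC=4 idx=0 pred=T actual=T -> ctr[0]=3
Ev 10: PC=4 idx=0 pred=T actual=T -> ctr[0]=3
Ev 11: PC=4 idx=0 pred=T actual=T -> ctr[0]=3
Ev 12: PC=4 idx=0 pred=T actual=T -> ctr[0]=3
Ev 13: PC=1 idx=1 pred=T actual=N -> ctr[1]=1
Ev 14: PC=1 idx=1 pred=N actual=T -> ctr[1]=2

Answer: 3 2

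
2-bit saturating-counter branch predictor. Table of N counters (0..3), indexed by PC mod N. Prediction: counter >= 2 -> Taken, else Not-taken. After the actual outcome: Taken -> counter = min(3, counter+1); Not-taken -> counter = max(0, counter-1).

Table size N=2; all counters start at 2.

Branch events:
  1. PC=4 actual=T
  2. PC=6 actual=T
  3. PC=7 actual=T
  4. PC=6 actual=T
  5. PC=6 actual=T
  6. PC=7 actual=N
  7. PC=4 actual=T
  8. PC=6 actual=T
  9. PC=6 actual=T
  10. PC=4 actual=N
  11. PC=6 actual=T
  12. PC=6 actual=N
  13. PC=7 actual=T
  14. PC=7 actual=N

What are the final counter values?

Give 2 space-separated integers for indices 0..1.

Answer: 2 2

Derivation:
Ev 1: PC=4 idx=0 pred=T actual=T -> ctr[0]=3
Ev 2: PC=6 idx=0 pred=T actual=T -> ctr[0]=3
Ev 3: PC=7 idx=1 pred=T actual=T -> ctr[1]=3
Ev 4: PC=6 idx=0 pred=T actual=T -> ctr[0]=3
Ev 5: PC=6 idx=0 pred=T actual=T -> ctr[0]=3
Ev 6: PC=7 idx=1 pred=T actual=N -> ctr[1]=2
Ev 7: PC=4 idx=0 pred=T actual=T -> ctr[0]=3
Ev 8: PC=6 idx=0 pred=T actual=T -> ctr[0]=3
Ev 9: PC=6 idx=0 pred=T actual=T -> ctr[0]=3
Ev 10: PC=4 idx=0 pred=T actual=N -> ctr[0]=2
Ev 11: PC=6 idx=0 pred=T actual=T -> ctr[0]=3
Ev 12: PC=6 idx=0 pred=T actual=N -> ctr[0]=2
Ev 13: PC=7 idx=1 pred=T actual=T -> ctr[1]=3
Ev 14: PC=7 idx=1 pred=T actual=N -> ctr[1]=2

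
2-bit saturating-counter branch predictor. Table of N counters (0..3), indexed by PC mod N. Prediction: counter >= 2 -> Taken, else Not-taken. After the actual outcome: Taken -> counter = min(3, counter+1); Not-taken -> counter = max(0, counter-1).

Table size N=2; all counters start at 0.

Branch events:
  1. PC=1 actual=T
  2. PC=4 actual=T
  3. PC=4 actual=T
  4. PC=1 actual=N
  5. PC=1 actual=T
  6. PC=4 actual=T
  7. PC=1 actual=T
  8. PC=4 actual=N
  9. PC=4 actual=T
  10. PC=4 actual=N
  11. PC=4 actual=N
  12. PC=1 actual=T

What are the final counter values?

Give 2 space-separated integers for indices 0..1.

Ev 1: PC=1 idx=1 pred=N actual=T -> ctr[1]=1
Ev 2: PC=4 idx=0 pred=N actual=T -> ctr[0]=1
Ev 3: PC=4 idx=0 pred=N actual=T -> ctr[0]=2
Ev 4: PC=1 idx=1 pred=N actual=N -> ctr[1]=0
Ev 5: PC=1 idx=1 pred=N actual=T -> ctr[1]=1
Ev 6: PC=4 idx=0 pred=T actual=T -> ctr[0]=3
Ev 7: PC=1 idx=1 pred=N actual=T -> ctr[1]=2
Ev 8: PC=4 idx=0 pred=T actual=N -> ctr[0]=2
Ev 9: PC=4 idx=0 pred=T actual=T -> ctr[0]=3
Ev 10: PC=4 idx=0 pred=T actual=N -> ctr[0]=2
Ev 11: PC=4 idx=0 pred=T actual=N -> ctr[0]=1
Ev 12: PC=1 idx=1 pred=T actual=T -> ctr[1]=3

Answer: 1 3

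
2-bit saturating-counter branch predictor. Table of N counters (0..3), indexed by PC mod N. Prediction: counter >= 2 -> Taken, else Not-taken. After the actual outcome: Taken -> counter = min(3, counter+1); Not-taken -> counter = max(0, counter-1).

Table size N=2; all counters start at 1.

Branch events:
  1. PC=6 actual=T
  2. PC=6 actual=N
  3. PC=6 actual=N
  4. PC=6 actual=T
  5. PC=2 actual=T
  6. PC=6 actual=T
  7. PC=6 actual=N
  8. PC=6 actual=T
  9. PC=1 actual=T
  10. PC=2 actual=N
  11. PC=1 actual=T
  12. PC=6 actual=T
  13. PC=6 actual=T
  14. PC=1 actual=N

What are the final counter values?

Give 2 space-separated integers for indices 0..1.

Answer: 3 2

Derivation:
Ev 1: PC=6 idx=0 pred=N actual=T -> ctr[0]=2
Ev 2: PC=6 idx=0 pred=T actual=N -> ctr[0]=1
Ev 3: PC=6 idx=0 pred=N actual=N -> ctr[0]=0
Ev 4: PC=6 idx=0 pred=N actual=T -> ctr[0]=1
Ev 5: PC=2 idx=0 pred=N actual=T -> ctr[0]=2
Ev 6: PC=6 idx=0 pred=T actual=T -> ctr[0]=3
Ev 7: PC=6 idx=0 pred=T actual=N -> ctr[0]=2
Ev 8: PC=6 idx=0 pred=T actual=T -> ctr[0]=3
Ev 9: PC=1 idx=1 pred=N actual=T -> ctr[1]=2
Ev 10: PC=2 idx=0 pred=T actual=N -> ctr[0]=2
Ev 11: PC=1 idx=1 pred=T actual=T -> ctr[1]=3
Ev 12: PC=6 idx=0 pred=T actual=T -> ctr[0]=3
Ev 13: PC=6 idx=0 pred=T actual=T -> ctr[0]=3
Ev 14: PC=1 idx=1 pred=T actual=N -> ctr[1]=2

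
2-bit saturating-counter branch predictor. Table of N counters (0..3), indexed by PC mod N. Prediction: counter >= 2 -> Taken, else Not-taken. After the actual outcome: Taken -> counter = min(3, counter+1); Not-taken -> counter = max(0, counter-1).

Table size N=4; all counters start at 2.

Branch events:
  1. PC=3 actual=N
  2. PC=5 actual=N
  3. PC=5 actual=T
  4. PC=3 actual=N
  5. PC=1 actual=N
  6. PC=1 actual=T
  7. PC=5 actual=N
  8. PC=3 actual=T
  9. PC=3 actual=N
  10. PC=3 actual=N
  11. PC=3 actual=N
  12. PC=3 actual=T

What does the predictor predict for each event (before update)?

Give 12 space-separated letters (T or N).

Answer: T T N N T N T N N N N N

Derivation:
Ev 1: PC=3 idx=3 pred=T actual=N -> ctr[3]=1
Ev 2: PC=5 idx=1 pred=T actual=N -> ctr[1]=1
Ev 3: PC=5 idx=1 pred=N actual=T -> ctr[1]=2
Ev 4: PC=3 idx=3 pred=N actual=N -> ctr[3]=0
Ev 5: PC=1 idx=1 pred=T actual=N -> ctr[1]=1
Ev 6: PC=1 idx=1 pred=N actual=T -> ctr[1]=2
Ev 7: PC=5 idx=1 pred=T actual=N -> ctr[1]=1
Ev 8: PC=3 idx=3 pred=N actual=T -> ctr[3]=1
Ev 9: PC=3 idx=3 pred=N actual=N -> ctr[3]=0
Ev 10: PC=3 idx=3 pred=N actual=N -> ctr[3]=0
Ev 11: PC=3 idx=3 pred=N actual=N -> ctr[3]=0
Ev 12: PC=3 idx=3 pred=N actual=T -> ctr[3]=1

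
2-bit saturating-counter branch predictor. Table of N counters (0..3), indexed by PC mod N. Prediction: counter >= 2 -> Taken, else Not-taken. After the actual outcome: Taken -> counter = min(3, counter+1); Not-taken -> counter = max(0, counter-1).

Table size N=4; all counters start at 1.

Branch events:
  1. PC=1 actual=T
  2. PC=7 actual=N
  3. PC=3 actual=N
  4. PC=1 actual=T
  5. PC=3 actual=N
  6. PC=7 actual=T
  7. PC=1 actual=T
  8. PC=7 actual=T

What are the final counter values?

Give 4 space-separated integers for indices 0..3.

Ev 1: PC=1 idx=1 pred=N actual=T -> ctr[1]=2
Ev 2: PC=7 idx=3 pred=N actual=N -> ctr[3]=0
Ev 3: PC=3 idx=3 pred=N actual=N -> ctr[3]=0
Ev 4: PC=1 idx=1 pred=T actual=T -> ctr[1]=3
Ev 5: PC=3 idx=3 pred=N actual=N -> ctr[3]=0
Ev 6: PC=7 idx=3 pred=N actual=T -> ctr[3]=1
Ev 7: PC=1 idx=1 pred=T actual=T -> ctr[1]=3
Ev 8: PC=7 idx=3 pred=N actual=T -> ctr[3]=2

Answer: 1 3 1 2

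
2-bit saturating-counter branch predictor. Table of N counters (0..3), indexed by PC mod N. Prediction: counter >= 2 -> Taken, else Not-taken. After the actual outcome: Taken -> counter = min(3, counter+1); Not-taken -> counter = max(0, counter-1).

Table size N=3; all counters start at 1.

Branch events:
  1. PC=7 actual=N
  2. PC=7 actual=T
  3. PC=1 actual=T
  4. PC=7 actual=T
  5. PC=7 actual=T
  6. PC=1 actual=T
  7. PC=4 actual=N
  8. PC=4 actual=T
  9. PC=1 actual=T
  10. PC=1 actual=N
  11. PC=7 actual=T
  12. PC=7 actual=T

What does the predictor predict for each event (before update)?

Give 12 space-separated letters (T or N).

Answer: N N N T T T T T T T T T

Derivation:
Ev 1: PC=7 idx=1 pred=N actual=N -> ctr[1]=0
Ev 2: PC=7 idx=1 pred=N actual=T -> ctr[1]=1
Ev 3: PC=1 idx=1 pred=N actual=T -> ctr[1]=2
Ev 4: PC=7 idx=1 pred=T actual=T -> ctr[1]=3
Ev 5: PC=7 idx=1 pred=T actual=T -> ctr[1]=3
Ev 6: PC=1 idx=1 pred=T actual=T -> ctr[1]=3
Ev 7: PC=4 idx=1 pred=T actual=N -> ctr[1]=2
Ev 8: PC=4 idx=1 pred=T actual=T -> ctr[1]=3
Ev 9: PC=1 idx=1 pred=T actual=T -> ctr[1]=3
Ev 10: PC=1 idx=1 pred=T actual=N -> ctr[1]=2
Ev 11: PC=7 idx=1 pred=T actual=T -> ctr[1]=3
Ev 12: PC=7 idx=1 pred=T actual=T -> ctr[1]=3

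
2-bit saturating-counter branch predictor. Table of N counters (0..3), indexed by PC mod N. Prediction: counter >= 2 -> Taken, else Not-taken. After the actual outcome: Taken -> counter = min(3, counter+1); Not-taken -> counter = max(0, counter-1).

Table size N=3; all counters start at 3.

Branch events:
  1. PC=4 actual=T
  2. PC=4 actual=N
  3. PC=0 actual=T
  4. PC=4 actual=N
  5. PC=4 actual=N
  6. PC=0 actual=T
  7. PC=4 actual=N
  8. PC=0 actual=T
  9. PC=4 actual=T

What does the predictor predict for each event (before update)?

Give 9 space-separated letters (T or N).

Ev 1: PC=4 idx=1 pred=T actual=T -> ctr[1]=3
Ev 2: PC=4 idx=1 pred=T actual=N -> ctr[1]=2
Ev 3: PC=0 idx=0 pred=T actual=T -> ctr[0]=3
Ev 4: PC=4 idx=1 pred=T actual=N -> ctr[1]=1
Ev 5: PC=4 idx=1 pred=N actual=N -> ctr[1]=0
Ev 6: PC=0 idx=0 pred=T actual=T -> ctr[0]=3
Ev 7: PC=4 idx=1 pred=N actual=N -> ctr[1]=0
Ev 8: PC=0 idx=0 pred=T actual=T -> ctr[0]=3
Ev 9: PC=4 idx=1 pred=N actual=T -> ctr[1]=1

Answer: T T T T N T N T N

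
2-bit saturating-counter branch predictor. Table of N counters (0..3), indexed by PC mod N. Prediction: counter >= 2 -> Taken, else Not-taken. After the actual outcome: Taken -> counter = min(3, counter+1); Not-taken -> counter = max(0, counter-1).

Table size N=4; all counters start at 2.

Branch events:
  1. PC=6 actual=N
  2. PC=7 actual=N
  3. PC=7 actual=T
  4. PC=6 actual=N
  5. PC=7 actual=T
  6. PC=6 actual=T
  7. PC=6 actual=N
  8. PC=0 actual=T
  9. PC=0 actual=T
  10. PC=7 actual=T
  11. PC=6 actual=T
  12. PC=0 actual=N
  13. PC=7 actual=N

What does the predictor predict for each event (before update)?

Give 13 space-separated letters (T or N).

Answer: T T N N T N N T T T N T T

Derivation:
Ev 1: PC=6 idx=2 pred=T actual=N -> ctr[2]=1
Ev 2: PC=7 idx=3 pred=T actual=N -> ctr[3]=1
Ev 3: PC=7 idx=3 pred=N actual=T -> ctr[3]=2
Ev 4: PC=6 idx=2 pred=N actual=N -> ctr[2]=0
Ev 5: PC=7 idx=3 pred=T actual=T -> ctr[3]=3
Ev 6: PC=6 idx=2 pred=N actual=T -> ctr[2]=1
Ev 7: PC=6 idx=2 pred=N actual=N -> ctr[2]=0
Ev 8: PC=0 idx=0 pred=T actual=T -> ctr[0]=3
Ev 9: PC=0 idx=0 pred=T actual=T -> ctr[0]=3
Ev 10: PC=7 idx=3 pred=T actual=T -> ctr[3]=3
Ev 11: PC=6 idx=2 pred=N actual=T -> ctr[2]=1
Ev 12: PC=0 idx=0 pred=T actual=N -> ctr[0]=2
Ev 13: PC=7 idx=3 pred=T actual=N -> ctr[3]=2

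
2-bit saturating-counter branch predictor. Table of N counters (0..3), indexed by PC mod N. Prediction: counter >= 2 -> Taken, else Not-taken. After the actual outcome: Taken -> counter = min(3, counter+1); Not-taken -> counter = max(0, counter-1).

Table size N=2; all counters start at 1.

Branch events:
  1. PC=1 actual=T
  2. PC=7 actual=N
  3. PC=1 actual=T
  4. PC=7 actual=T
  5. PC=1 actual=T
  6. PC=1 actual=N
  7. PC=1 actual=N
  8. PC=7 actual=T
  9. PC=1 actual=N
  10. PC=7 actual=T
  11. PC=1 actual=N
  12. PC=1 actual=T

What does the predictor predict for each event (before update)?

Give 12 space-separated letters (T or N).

Answer: N T N T T T T N T N T N

Derivation:
Ev 1: PC=1 idx=1 pred=N actual=T -> ctr[1]=2
Ev 2: PC=7 idx=1 pred=T actual=N -> ctr[1]=1
Ev 3: PC=1 idx=1 pred=N actual=T -> ctr[1]=2
Ev 4: PC=7 idx=1 pred=T actual=T -> ctr[1]=3
Ev 5: PC=1 idx=1 pred=T actual=T -> ctr[1]=3
Ev 6: PC=1 idx=1 pred=T actual=N -> ctr[1]=2
Ev 7: PC=1 idx=1 pred=T actual=N -> ctr[1]=1
Ev 8: PC=7 idx=1 pred=N actual=T -> ctr[1]=2
Ev 9: PC=1 idx=1 pred=T actual=N -> ctr[1]=1
Ev 10: PC=7 idx=1 pred=N actual=T -> ctr[1]=2
Ev 11: PC=1 idx=1 pred=T actual=N -> ctr[1]=1
Ev 12: PC=1 idx=1 pred=N actual=T -> ctr[1]=2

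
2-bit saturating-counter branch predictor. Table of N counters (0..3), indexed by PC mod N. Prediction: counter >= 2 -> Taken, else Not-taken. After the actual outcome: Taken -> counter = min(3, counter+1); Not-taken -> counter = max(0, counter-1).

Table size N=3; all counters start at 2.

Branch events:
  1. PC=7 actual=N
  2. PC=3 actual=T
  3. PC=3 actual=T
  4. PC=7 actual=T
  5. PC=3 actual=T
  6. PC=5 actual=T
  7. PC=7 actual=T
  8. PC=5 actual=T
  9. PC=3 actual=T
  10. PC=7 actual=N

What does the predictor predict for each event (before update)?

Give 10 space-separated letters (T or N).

Answer: T T T N T T T T T T

Derivation:
Ev 1: PC=7 idx=1 pred=T actual=N -> ctr[1]=1
Ev 2: PC=3 idx=0 pred=T actual=T -> ctr[0]=3
Ev 3: PC=3 idx=0 pred=T actual=T -> ctr[0]=3
Ev 4: PC=7 idx=1 pred=N actual=T -> ctr[1]=2
Ev 5: PC=3 idx=0 pred=T actual=T -> ctr[0]=3
Ev 6: PC=5 idx=2 pred=T actual=T -> ctr[2]=3
Ev 7: PC=7 idx=1 pred=T actual=T -> ctr[1]=3
Ev 8: PC=5 idx=2 pred=T actual=T -> ctr[2]=3
Ev 9: PC=3 idx=0 pred=T actual=T -> ctr[0]=3
Ev 10: PC=7 idx=1 pred=T actual=N -> ctr[1]=2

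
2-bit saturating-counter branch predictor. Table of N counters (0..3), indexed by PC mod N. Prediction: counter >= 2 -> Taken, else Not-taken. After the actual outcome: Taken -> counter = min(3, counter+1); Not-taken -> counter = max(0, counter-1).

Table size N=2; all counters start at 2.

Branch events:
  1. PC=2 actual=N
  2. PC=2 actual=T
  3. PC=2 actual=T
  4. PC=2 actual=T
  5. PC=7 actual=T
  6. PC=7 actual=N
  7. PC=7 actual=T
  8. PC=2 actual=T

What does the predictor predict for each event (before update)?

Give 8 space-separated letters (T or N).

Answer: T N T T T T T T

Derivation:
Ev 1: PC=2 idx=0 pred=T actual=N -> ctr[0]=1
Ev 2: PC=2 idx=0 pred=N actual=T -> ctr[0]=2
Ev 3: PC=2 idx=0 pred=T actual=T -> ctr[0]=3
Ev 4: PC=2 idx=0 pred=T actual=T -> ctr[0]=3
Ev 5: PC=7 idx=1 pred=T actual=T -> ctr[1]=3
Ev 6: PC=7 idx=1 pred=T actual=N -> ctr[1]=2
Ev 7: PC=7 idx=1 pred=T actual=T -> ctr[1]=3
Ev 8: PC=2 idx=0 pred=T actual=T -> ctr[0]=3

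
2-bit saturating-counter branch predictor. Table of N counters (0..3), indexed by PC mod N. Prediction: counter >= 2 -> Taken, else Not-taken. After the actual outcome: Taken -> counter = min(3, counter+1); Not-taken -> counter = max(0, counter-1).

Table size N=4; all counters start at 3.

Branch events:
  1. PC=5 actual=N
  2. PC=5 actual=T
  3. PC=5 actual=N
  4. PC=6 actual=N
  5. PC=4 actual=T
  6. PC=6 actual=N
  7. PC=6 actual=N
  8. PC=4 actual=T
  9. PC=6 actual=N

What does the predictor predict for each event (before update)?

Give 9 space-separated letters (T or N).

Answer: T T T T T T N T N

Derivation:
Ev 1: PC=5 idx=1 pred=T actual=N -> ctr[1]=2
Ev 2: PC=5 idx=1 pred=T actual=T -> ctr[1]=3
Ev 3: PC=5 idx=1 pred=T actual=N -> ctr[1]=2
Ev 4: PC=6 idx=2 pred=T actual=N -> ctr[2]=2
Ev 5: PC=4 idx=0 pred=T actual=T -> ctr[0]=3
Ev 6: PC=6 idx=2 pred=T actual=N -> ctr[2]=1
Ev 7: PC=6 idx=2 pred=N actual=N -> ctr[2]=0
Ev 8: PC=4 idx=0 pred=T actual=T -> ctr[0]=3
Ev 9: PC=6 idx=2 pred=N actual=N -> ctr[2]=0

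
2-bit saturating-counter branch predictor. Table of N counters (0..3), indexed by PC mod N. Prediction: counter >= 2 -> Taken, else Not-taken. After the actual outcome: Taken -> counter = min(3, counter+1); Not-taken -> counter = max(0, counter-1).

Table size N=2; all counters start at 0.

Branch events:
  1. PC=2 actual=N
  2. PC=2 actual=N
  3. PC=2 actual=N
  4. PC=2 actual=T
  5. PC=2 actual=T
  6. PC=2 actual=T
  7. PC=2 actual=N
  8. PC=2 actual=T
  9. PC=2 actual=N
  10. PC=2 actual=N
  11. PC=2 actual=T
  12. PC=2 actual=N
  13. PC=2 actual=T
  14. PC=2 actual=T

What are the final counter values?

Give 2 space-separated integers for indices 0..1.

Ev 1: PC=2 idx=0 pred=N actual=N -> ctr[0]=0
Ev 2: PC=2 idx=0 pred=N actual=N -> ctr[0]=0
Ev 3: PC=2 idx=0 pred=N actual=N -> ctr[0]=0
Ev 4: PC=2 idx=0 pred=N actual=T -> ctr[0]=1
Ev 5: PC=2 idx=0 pred=N actual=T -> ctr[0]=2
Ev 6: PC=2 idx=0 pred=T actual=T -> ctr[0]=3
Ev 7: PC=2 idx=0 pred=T actual=N -> ctr[0]=2
Ev 8: PC=2 idx=0 pred=T actual=T -> ctr[0]=3
Ev 9: PC=2 idx=0 pred=T actual=N -> ctr[0]=2
Ev 10: PC=2 idx=0 pred=T actual=N -> ctr[0]=1
Ev 11: PC=2 idx=0 pred=N actual=T -> ctr[0]=2
Ev 12: PC=2 idx=0 pred=T actual=N -> ctr[0]=1
Ev 13: PC=2 idx=0 pred=N actual=T -> ctr[0]=2
Ev 14: PC=2 idx=0 pred=T actual=T -> ctr[0]=3

Answer: 3 0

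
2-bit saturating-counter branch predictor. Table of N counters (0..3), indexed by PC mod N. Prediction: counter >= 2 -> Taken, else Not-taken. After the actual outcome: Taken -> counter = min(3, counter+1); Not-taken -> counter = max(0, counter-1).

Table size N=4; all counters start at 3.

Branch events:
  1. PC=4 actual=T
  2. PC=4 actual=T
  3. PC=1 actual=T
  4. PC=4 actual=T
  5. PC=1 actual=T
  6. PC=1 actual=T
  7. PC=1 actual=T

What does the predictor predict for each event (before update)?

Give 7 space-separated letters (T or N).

Ev 1: PC=4 idx=0 pred=T actual=T -> ctr[0]=3
Ev 2: PC=4 idx=0 pred=T actual=T -> ctr[0]=3
Ev 3: PC=1 idx=1 pred=T actual=T -> ctr[1]=3
Ev 4: PC=4 idx=0 pred=T actual=T -> ctr[0]=3
Ev 5: PC=1 idx=1 pred=T actual=T -> ctr[1]=3
Ev 6: PC=1 idx=1 pred=T actual=T -> ctr[1]=3
Ev 7: PC=1 idx=1 pred=T actual=T -> ctr[1]=3

Answer: T T T T T T T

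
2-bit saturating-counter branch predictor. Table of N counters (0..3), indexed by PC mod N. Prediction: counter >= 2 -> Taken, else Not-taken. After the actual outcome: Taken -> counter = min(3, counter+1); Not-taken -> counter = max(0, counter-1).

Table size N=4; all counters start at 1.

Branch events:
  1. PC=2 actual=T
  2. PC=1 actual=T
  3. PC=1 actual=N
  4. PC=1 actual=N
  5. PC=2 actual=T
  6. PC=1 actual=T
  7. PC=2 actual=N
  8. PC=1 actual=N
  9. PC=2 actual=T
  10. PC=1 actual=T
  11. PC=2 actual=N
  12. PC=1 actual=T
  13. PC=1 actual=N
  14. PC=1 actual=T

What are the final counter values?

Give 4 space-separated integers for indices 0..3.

Ev 1: PC=2 idx=2 pred=N actual=T -> ctr[2]=2
Ev 2: PC=1 idx=1 pred=N actual=T -> ctr[1]=2
Ev 3: PC=1 idx=1 pred=T actual=N -> ctr[1]=1
Ev 4: PC=1 idx=1 pred=N actual=N -> ctr[1]=0
Ev 5: PC=2 idx=2 pred=T actual=T -> ctr[2]=3
Ev 6: PC=1 idx=1 pred=N actual=T -> ctr[1]=1
Ev 7: PC=2 idx=2 pred=T actual=N -> ctr[2]=2
Ev 8: PC=1 idx=1 pred=N actual=N -> ctr[1]=0
Ev 9: PC=2 idx=2 pred=T actual=T -> ctr[2]=3
Ev 10: PC=1 idx=1 pred=N actual=T -> ctr[1]=1
Ev 11: PC=2 idx=2 pred=T actual=N -> ctr[2]=2
Ev 12: PC=1 idx=1 pred=N actual=T -> ctr[1]=2
Ev 13: PC=1 idx=1 pred=T actual=N -> ctr[1]=1
Ev 14: PC=1 idx=1 pred=N actual=T -> ctr[1]=2

Answer: 1 2 2 1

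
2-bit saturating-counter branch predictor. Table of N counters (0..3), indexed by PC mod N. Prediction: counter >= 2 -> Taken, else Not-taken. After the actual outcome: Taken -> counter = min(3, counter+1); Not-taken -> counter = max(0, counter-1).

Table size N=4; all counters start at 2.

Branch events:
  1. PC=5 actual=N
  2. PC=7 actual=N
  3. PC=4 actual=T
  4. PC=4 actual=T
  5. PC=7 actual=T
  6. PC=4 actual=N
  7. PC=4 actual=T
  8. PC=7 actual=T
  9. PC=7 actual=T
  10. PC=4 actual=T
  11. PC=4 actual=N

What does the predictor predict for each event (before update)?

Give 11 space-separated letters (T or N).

Answer: T T T T N T T T T T T

Derivation:
Ev 1: PC=5 idx=1 pred=T actual=N -> ctr[1]=1
Ev 2: PC=7 idx=3 pred=T actual=N -> ctr[3]=1
Ev 3: PC=4 idx=0 pred=T actual=T -> ctr[0]=3
Ev 4: PC=4 idx=0 pred=T actual=T -> ctr[0]=3
Ev 5: PC=7 idx=3 pred=N actual=T -> ctr[3]=2
Ev 6: PC=4 idx=0 pred=T actual=N -> ctr[0]=2
Ev 7: PC=4 idx=0 pred=T actual=T -> ctr[0]=3
Ev 8: PC=7 idx=3 pred=T actual=T -> ctr[3]=3
Ev 9: PC=7 idx=3 pred=T actual=T -> ctr[3]=3
Ev 10: PC=4 idx=0 pred=T actual=T -> ctr[0]=3
Ev 11: PC=4 idx=0 pred=T actual=N -> ctr[0]=2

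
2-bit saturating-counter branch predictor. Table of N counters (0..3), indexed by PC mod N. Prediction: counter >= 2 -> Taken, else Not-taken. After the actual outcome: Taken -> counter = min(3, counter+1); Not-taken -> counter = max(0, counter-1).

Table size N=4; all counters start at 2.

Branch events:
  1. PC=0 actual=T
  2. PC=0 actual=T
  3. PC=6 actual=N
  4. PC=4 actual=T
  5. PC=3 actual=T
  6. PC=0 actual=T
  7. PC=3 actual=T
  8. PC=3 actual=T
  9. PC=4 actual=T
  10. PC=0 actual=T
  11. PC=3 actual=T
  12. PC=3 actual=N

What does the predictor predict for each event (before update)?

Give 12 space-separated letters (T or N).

Answer: T T T T T T T T T T T T

Derivation:
Ev 1: PC=0 idx=0 pred=T actual=T -> ctr[0]=3
Ev 2: PC=0 idx=0 pred=T actual=T -> ctr[0]=3
Ev 3: PC=6 idx=2 pred=T actual=N -> ctr[2]=1
Ev 4: PC=4 idx=0 pred=T actual=T -> ctr[0]=3
Ev 5: PC=3 idx=3 pred=T actual=T -> ctr[3]=3
Ev 6: PC=0 idx=0 pred=T actual=T -> ctr[0]=3
Ev 7: PC=3 idx=3 pred=T actual=T -> ctr[3]=3
Ev 8: PC=3 idx=3 pred=T actual=T -> ctr[3]=3
Ev 9: PC=4 idx=0 pred=T actual=T -> ctr[0]=3
Ev 10: PC=0 idx=0 pred=T actual=T -> ctr[0]=3
Ev 11: PC=3 idx=3 pred=T actual=T -> ctr[3]=3
Ev 12: PC=3 idx=3 pred=T actual=N -> ctr[3]=2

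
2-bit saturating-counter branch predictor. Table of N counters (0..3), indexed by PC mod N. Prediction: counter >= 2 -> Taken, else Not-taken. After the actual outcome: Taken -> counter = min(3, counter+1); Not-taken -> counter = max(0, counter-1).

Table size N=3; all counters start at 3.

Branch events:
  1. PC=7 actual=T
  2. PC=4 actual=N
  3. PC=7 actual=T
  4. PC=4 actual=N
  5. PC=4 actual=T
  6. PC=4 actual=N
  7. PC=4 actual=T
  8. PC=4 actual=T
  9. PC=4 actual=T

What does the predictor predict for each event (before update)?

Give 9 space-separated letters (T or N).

Ev 1: PC=7 idx=1 pred=T actual=T -> ctr[1]=3
Ev 2: PC=4 idx=1 pred=T actual=N -> ctr[1]=2
Ev 3: PC=7 idx=1 pred=T actual=T -> ctr[1]=3
Ev 4: PC=4 idx=1 pred=T actual=N -> ctr[1]=2
Ev 5: PC=4 idx=1 pred=T actual=T -> ctr[1]=3
Ev 6: PC=4 idx=1 pred=T actual=N -> ctr[1]=2
Ev 7: PC=4 idx=1 pred=T actual=T -> ctr[1]=3
Ev 8: PC=4 idx=1 pred=T actual=T -> ctr[1]=3
Ev 9: PC=4 idx=1 pred=T actual=T -> ctr[1]=3

Answer: T T T T T T T T T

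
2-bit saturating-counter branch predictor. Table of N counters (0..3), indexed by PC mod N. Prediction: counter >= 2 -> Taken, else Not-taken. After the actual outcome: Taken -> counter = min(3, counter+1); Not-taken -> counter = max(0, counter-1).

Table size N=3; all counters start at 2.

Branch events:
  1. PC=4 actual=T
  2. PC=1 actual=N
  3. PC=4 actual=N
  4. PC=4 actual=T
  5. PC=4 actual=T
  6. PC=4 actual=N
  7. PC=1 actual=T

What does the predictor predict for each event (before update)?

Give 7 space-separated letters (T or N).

Answer: T T T N T T T

Derivation:
Ev 1: PC=4 idx=1 pred=T actual=T -> ctr[1]=3
Ev 2: PC=1 idx=1 pred=T actual=N -> ctr[1]=2
Ev 3: PC=4 idx=1 pred=T actual=N -> ctr[1]=1
Ev 4: PC=4 idx=1 pred=N actual=T -> ctr[1]=2
Ev 5: PC=4 idx=1 pred=T actual=T -> ctr[1]=3
Ev 6: PC=4 idx=1 pred=T actual=N -> ctr[1]=2
Ev 7: PC=1 idx=1 pred=T actual=T -> ctr[1]=3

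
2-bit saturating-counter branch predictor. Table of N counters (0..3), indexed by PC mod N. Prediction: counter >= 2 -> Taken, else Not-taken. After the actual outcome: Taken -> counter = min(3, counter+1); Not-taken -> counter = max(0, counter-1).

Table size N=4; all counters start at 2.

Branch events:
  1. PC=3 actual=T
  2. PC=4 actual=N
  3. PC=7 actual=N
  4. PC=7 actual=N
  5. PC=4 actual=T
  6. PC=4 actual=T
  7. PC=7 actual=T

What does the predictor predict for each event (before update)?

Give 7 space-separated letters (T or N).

Answer: T T T T N T N

Derivation:
Ev 1: PC=3 idx=3 pred=T actual=T -> ctr[3]=3
Ev 2: PC=4 idx=0 pred=T actual=N -> ctr[0]=1
Ev 3: PC=7 idx=3 pred=T actual=N -> ctr[3]=2
Ev 4: PC=7 idx=3 pred=T actual=N -> ctr[3]=1
Ev 5: PC=4 idx=0 pred=N actual=T -> ctr[0]=2
Ev 6: PC=4 idx=0 pred=T actual=T -> ctr[0]=3
Ev 7: PC=7 idx=3 pred=N actual=T -> ctr[3]=2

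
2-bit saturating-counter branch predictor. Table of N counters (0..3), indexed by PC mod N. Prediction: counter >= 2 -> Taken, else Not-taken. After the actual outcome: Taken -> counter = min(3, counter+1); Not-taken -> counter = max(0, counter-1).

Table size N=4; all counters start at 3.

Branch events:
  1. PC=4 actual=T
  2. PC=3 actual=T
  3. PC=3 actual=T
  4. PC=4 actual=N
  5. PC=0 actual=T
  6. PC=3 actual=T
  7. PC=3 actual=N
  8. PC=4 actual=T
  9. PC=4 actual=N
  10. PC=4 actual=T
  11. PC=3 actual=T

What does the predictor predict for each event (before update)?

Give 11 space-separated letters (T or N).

Answer: T T T T T T T T T T T

Derivation:
Ev 1: PC=4 idx=0 pred=T actual=T -> ctr[0]=3
Ev 2: PC=3 idx=3 pred=T actual=T -> ctr[3]=3
Ev 3: PC=3 idx=3 pred=T actual=T -> ctr[3]=3
Ev 4: PC=4 idx=0 pred=T actual=N -> ctr[0]=2
Ev 5: PC=0 idx=0 pred=T actual=T -> ctr[0]=3
Ev 6: PC=3 idx=3 pred=T actual=T -> ctr[3]=3
Ev 7: PC=3 idx=3 pred=T actual=N -> ctr[3]=2
Ev 8: PC=4 idx=0 pred=T actual=T -> ctr[0]=3
Ev 9: PC=4 idx=0 pred=T actual=N -> ctr[0]=2
Ev 10: PC=4 idx=0 pred=T actual=T -> ctr[0]=3
Ev 11: PC=3 idx=3 pred=T actual=T -> ctr[3]=3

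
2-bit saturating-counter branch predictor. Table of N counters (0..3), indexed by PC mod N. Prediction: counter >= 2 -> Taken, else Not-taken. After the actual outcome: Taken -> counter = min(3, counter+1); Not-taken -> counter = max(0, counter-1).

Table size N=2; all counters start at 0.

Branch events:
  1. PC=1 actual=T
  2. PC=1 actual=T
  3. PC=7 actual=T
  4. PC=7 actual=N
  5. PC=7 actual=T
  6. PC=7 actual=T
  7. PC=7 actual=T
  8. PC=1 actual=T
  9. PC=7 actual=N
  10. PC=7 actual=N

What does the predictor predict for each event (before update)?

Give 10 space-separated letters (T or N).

Answer: N N T T T T T T T T

Derivation:
Ev 1: PC=1 idx=1 pred=N actual=T -> ctr[1]=1
Ev 2: PC=1 idx=1 pred=N actual=T -> ctr[1]=2
Ev 3: PC=7 idx=1 pred=T actual=T -> ctr[1]=3
Ev 4: PC=7 idx=1 pred=T actual=N -> ctr[1]=2
Ev 5: PC=7 idx=1 pred=T actual=T -> ctr[1]=3
Ev 6: PC=7 idx=1 pred=T actual=T -> ctr[1]=3
Ev 7: PC=7 idx=1 pred=T actual=T -> ctr[1]=3
Ev 8: PC=1 idx=1 pred=T actual=T -> ctr[1]=3
Ev 9: PC=7 idx=1 pred=T actual=N -> ctr[1]=2
Ev 10: PC=7 idx=1 pred=T actual=N -> ctr[1]=1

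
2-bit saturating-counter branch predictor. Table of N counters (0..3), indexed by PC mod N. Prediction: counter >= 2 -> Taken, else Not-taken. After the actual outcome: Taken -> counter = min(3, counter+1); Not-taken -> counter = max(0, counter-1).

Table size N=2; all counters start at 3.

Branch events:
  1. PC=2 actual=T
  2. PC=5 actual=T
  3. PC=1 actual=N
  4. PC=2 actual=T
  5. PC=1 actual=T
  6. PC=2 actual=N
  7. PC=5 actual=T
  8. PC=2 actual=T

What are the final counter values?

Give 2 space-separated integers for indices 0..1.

Answer: 3 3

Derivation:
Ev 1: PC=2 idx=0 pred=T actual=T -> ctr[0]=3
Ev 2: PC=5 idx=1 pred=T actual=T -> ctr[1]=3
Ev 3: PC=1 idx=1 pred=T actual=N -> ctr[1]=2
Ev 4: PC=2 idx=0 pred=T actual=T -> ctr[0]=3
Ev 5: PC=1 idx=1 pred=T actual=T -> ctr[1]=3
Ev 6: PC=2 idx=0 pred=T actual=N -> ctr[0]=2
Ev 7: PC=5 idx=1 pred=T actual=T -> ctr[1]=3
Ev 8: PC=2 idx=0 pred=T actual=T -> ctr[0]=3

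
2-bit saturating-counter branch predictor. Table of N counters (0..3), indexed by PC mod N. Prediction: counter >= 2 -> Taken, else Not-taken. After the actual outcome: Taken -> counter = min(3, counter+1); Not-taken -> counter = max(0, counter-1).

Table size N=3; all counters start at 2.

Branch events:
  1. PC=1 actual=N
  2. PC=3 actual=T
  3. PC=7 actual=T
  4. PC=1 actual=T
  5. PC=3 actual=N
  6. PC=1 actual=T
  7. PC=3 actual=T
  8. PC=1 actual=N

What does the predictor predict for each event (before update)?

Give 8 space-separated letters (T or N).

Answer: T T N T T T T T

Derivation:
Ev 1: PC=1 idx=1 pred=T actual=N -> ctr[1]=1
Ev 2: PC=3 idx=0 pred=T actual=T -> ctr[0]=3
Ev 3: PC=7 idx=1 pred=N actual=T -> ctr[1]=2
Ev 4: PC=1 idx=1 pred=T actual=T -> ctr[1]=3
Ev 5: PC=3 idx=0 pred=T actual=N -> ctr[0]=2
Ev 6: PC=1 idx=1 pred=T actual=T -> ctr[1]=3
Ev 7: PC=3 idx=0 pred=T actual=T -> ctr[0]=3
Ev 8: PC=1 idx=1 pred=T actual=N -> ctr[1]=2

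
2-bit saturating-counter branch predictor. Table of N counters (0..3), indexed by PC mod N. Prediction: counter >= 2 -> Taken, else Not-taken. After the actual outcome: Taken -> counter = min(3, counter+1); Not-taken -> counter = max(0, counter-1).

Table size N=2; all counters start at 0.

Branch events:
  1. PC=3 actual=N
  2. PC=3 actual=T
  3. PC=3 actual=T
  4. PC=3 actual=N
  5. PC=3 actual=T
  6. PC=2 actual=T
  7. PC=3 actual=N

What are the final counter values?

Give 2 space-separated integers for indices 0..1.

Ev 1: PC=3 idx=1 pred=N actual=N -> ctr[1]=0
Ev 2: PC=3 idx=1 pred=N actual=T -> ctr[1]=1
Ev 3: PC=3 idx=1 pred=N actual=T -> ctr[1]=2
Ev 4: PC=3 idx=1 pred=T actual=N -> ctr[1]=1
Ev 5: PC=3 idx=1 pred=N actual=T -> ctr[1]=2
Ev 6: PC=2 idx=0 pred=N actual=T -> ctr[0]=1
Ev 7: PC=3 idx=1 pred=T actual=N -> ctr[1]=1

Answer: 1 1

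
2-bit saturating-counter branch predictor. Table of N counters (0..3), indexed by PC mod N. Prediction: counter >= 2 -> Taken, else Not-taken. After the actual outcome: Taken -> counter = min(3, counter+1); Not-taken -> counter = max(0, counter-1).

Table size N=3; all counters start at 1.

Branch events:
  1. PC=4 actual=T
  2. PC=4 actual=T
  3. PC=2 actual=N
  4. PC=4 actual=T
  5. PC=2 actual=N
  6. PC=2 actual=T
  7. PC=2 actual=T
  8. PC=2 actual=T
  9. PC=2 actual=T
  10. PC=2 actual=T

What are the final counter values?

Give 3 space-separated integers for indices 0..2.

Ev 1: PC=4 idx=1 pred=N actual=T -> ctr[1]=2
Ev 2: PC=4 idx=1 pred=T actual=T -> ctr[1]=3
Ev 3: PC=2 idx=2 pred=N actual=N -> ctr[2]=0
Ev 4: PC=4 idx=1 pred=T actual=T -> ctr[1]=3
Ev 5: PC=2 idx=2 pred=N actual=N -> ctr[2]=0
Ev 6: PC=2 idx=2 pred=N actual=T -> ctr[2]=1
Ev 7: PC=2 idx=2 pred=N actual=T -> ctr[2]=2
Ev 8: PC=2 idx=2 pred=T actual=T -> ctr[2]=3
Ev 9: PC=2 idx=2 pred=T actual=T -> ctr[2]=3
Ev 10: PC=2 idx=2 pred=T actual=T -> ctr[2]=3

Answer: 1 3 3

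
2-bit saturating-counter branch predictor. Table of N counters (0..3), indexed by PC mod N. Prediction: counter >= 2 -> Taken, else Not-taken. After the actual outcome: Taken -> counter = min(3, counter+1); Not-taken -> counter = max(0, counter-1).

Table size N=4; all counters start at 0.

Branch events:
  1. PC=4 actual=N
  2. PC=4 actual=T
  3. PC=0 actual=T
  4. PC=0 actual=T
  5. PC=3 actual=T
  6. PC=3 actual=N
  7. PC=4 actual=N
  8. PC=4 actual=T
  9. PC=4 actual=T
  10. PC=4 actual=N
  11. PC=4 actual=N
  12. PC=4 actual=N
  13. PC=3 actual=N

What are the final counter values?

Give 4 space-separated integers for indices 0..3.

Answer: 0 0 0 0

Derivation:
Ev 1: PC=4 idx=0 pred=N actual=N -> ctr[0]=0
Ev 2: PC=4 idx=0 pred=N actual=T -> ctr[0]=1
Ev 3: PC=0 idx=0 pred=N actual=T -> ctr[0]=2
Ev 4: PC=0 idx=0 pred=T actual=T -> ctr[0]=3
Ev 5: PC=3 idx=3 pred=N actual=T -> ctr[3]=1
Ev 6: PC=3 idx=3 pred=N actual=N -> ctr[3]=0
Ev 7: PC=4 idx=0 pred=T actual=N -> ctr[0]=2
Ev 8: PC=4 idx=0 pred=T actual=T -> ctr[0]=3
Ev 9: PC=4 idx=0 pred=T actual=T -> ctr[0]=3
Ev 10: PC=4 idx=0 pred=T actual=N -> ctr[0]=2
Ev 11: PC=4 idx=0 pred=T actual=N -> ctr[0]=1
Ev 12: PC=4 idx=0 pred=N actual=N -> ctr[0]=0
Ev 13: PC=3 idx=3 pred=N actual=N -> ctr[3]=0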